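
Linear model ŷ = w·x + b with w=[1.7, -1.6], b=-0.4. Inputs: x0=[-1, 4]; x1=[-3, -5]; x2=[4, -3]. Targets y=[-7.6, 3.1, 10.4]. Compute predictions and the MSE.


ŷ0 = (1.7)·(-1) + (-1.6)·(4) - 0.4 = -8.5
ŷ1 = (1.7)·(-3) + (-1.6)·(-5) - 0.4 = 2.5
ŷ2 = (1.7)·(4) + (-1.6)·(-3) - 0.4 = 11.2
errors² = [0.81, 0.36, 0.64]
MSE = 1.8100/3 = 0.6033

0.6033


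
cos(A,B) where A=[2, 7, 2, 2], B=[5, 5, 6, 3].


A·B = 2·5 + 7·5 + 2·6 + 2·3 = 63
‖A‖ = √61 = 7.8102, ‖B‖ = √95 = 9.7468
cos = 63/(√61·√95) = 63/√5795 = 0.8276

0.8276


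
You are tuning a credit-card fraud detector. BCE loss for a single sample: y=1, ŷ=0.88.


BCE = -[y·ln(p) + (1-y)·ln(1-p)]
= -1·ln(0.88) - 0
= -ln(0.88) = 0.1278

0.1278


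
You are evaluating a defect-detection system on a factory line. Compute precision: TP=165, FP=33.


Precision = TP/(TP+FP)
= 165/(165+33)
= 165/198 = 83.33%

83.33%


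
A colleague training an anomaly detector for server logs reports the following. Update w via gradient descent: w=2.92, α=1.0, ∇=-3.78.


w_new = w - α·∇
= 2.92 - 1.0·-3.78
= 2.92 + 3.78
= 6.7

6.7


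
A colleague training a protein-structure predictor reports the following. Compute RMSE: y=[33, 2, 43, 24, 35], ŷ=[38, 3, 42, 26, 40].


MSE = 56/5 = 11.2
RMSE = √(56/5) = 3.3466

3.3466


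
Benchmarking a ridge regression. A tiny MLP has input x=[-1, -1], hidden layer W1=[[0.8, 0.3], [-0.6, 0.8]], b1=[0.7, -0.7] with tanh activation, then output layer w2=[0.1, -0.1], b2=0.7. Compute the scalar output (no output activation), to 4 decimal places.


z1[0] = (0.8)·(-1) + (0.3)·(-1) + 0.7 = -0.4
z1[1] = (-0.6)·(-1) + (0.8)·(-1) - 0.7 = -0.9
h = tanh(z1) = [-0.3799, -0.7163]
output = (0.1)·(-0.3799) + (-0.1)·(-0.7163) + 0.7 = 0.7336

0.7336


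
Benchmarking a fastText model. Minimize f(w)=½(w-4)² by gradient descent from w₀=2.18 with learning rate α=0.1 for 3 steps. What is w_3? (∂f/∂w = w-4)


step 1: grad = 2.18-4 = -1.82; w = 2.18 - 0.1·(-1.82) = 2.362
step 2: grad = 2.362-4 = -1.638; w = 2.362 - 0.1·(-1.638) = 2.5258
step 3: grad = 2.5258-4 = -1.4742; w = 2.5258 - 0.1·(-1.4742) = 2.67322

2.67322


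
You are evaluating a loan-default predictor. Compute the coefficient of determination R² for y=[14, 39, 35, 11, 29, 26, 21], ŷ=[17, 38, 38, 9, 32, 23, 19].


ȳ = 25
SS_res = Σ(y-ŷ)² = 45
SS_tot = Σ(y-ȳ)² = 646
R² = 1 - SS_res/SS_tot = 1 - 0.0697 = 0.9303

0.9303


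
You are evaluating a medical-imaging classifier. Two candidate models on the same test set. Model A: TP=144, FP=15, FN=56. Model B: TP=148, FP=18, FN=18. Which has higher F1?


Model A: P=144/159=0.9057, R=144/200=0.72, F1=2PR/(P+R)=2TP/(2TP+FP+FN)=288/359=0.8022
Model B: P=148/166=0.8916, R=148/166=0.8916, F1=2PR/(P+R)=2TP/(2TP+FP+FN)=296/332=0.8916
0.8022 < 0.8916 → Model B

Model B


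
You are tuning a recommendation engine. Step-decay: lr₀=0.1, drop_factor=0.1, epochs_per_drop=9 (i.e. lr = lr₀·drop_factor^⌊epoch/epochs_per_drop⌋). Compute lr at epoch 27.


n_drops = ⌊27/9⌋ = 3
lr = 0.1·0.1^3 = 0.1·0.001 = 0.0001

0.0001


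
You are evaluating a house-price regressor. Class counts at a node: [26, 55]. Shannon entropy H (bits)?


Probabilities: [26/81, 55/81] ≈ [0.321, 0.679]
H = -((26/81)·log₂(26/81) + (55/81)·log₂(55/81))
  = 0.9055 bits

0.9055 bits


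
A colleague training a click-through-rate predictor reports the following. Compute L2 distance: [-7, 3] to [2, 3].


d = √((-7-2)² + (3-3)²)
  = √(81 + 0)
  = √81 = 9.0

9.0


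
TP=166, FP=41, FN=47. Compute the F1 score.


Precision = 166/207 = 0.8019
Recall = 166/213 = 0.7793
F1 = 2·P·R/(P+R) = 2·TP/(2·TP+FP+FN) = 332/(332+41+47) = 332/420 = 0.7905

0.7905


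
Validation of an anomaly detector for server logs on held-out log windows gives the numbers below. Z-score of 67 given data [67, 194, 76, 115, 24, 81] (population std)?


μ = 92.8333, σ = 52.5275
z = (67 - 92.8333)/52.5275 = -0.4918

-0.4918


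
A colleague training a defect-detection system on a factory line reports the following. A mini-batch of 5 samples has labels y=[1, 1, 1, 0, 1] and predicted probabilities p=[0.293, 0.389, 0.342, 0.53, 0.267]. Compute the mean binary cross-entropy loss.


L[0] = -ln(0.293) = 1.2276
L[1] = -ln(0.389) = 0.9442
L[2] = -ln(0.342) = 1.0729
L[3] = -ln(1-0.53) = -ln(0.47) = 0.755
L[4] = -ln(0.267) = 1.3205
mean = (1.2276 + 0.9442 + 1.0729 + 0.755 + 1.3205)/5 = 1.064

1.064


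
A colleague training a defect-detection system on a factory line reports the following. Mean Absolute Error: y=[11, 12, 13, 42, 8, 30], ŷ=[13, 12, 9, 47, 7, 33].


Absolute errors: |11-13|=2, |12-12|=0, |13-9|=4, |42-47|=5, |8-7|=1, |30-33|=3
Sum = 15
MAE = 15/6 = 5/2

5/2


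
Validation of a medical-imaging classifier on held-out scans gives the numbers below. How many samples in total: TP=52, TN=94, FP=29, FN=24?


Total = TP + TN + FP + FN
= 52 + 94 + 29 + 24
= 199
(Predicted positive: 81, predicted negative: 118)

199


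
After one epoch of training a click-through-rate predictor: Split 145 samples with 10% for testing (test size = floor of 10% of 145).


Test = ⌊145·10/100⌋ = 14
Train = 145 - 14 = 131

Train: 131, Test: 14


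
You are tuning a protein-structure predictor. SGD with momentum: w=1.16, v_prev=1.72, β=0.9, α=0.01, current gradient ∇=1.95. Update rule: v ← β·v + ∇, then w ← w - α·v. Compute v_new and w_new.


v_new = 0.9·1.72 + 1.95 = 1.548 + 1.95 = 3.498
w_new = 1.16 - 0.01·3.498 = 1.16 - 0.03498 = 1.12502

v_new=3.498, w_new=1.12502


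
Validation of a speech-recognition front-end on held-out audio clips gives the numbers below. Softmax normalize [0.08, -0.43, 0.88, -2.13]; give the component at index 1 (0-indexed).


Exponentials: e^0.08=1.0833, e^-0.43=0.6505, e^0.88=2.4109, e^-2.13=0.1188
Sum = 4.2635
Softmax = [0.2541, 0.1526, 0.5655, 0.0279]
p[1] = 0.6505/4.2635 = 0.1526

0.1526


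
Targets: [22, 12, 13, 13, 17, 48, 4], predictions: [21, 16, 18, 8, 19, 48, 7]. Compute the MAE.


Absolute errors: |22-21|=1, |12-16|=4, |13-18|=5, |13-8|=5, |17-19|=2, |48-48|=0, |4-7|=3
Sum = 20
MAE = 20/7 = 20/7

20/7


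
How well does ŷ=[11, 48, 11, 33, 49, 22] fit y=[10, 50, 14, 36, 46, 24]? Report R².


ȳ = 30
SS_res = Σ(y-ŷ)² = 36
SS_tot = Σ(y-ȳ)² = 1384
R² = 1 - SS_res/SS_tot = 1 - 0.026 = 0.974

0.974


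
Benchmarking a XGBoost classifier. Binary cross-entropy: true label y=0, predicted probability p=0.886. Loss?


BCE = -[y·ln(p) + (1-y)·ln(1-p)]
= -0 - 1·ln(1-0.886)
= -ln(0.114) = 2.1716

2.1716


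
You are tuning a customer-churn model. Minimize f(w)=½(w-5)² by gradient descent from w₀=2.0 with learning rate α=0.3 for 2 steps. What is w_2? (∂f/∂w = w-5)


step 1: grad = 2-5 = -3; w = 2 - 0.3·(-3) = 2.9
step 2: grad = 2.9-5 = -2.1; w = 2.9 - 0.3·(-2.1) = 3.53

3.53


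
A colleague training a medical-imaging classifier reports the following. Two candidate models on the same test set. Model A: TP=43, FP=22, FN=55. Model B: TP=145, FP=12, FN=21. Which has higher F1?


Model A: P=43/65=0.6615, R=43/98=0.4388, F1=2PR/(P+R)=2TP/(2TP+FP+FN)=86/163=0.5276
Model B: P=145/157=0.9236, R=145/166=0.8735, F1=2PR/(P+R)=2TP/(2TP+FP+FN)=290/323=0.8978
0.5276 < 0.8978 → Model B

Model B


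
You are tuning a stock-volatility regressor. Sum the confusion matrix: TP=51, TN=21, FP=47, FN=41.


Total = TP + TN + FP + FN
= 51 + 21 + 47 + 41
= 160
(Predicted positive: 98, predicted negative: 62)

160


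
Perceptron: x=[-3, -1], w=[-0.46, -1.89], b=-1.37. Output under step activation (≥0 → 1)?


z = (-3)·(-0.46) + (-1)·(-1.89) - 1.37
  = 1.9
step(z) = 1 (z≥0)

1


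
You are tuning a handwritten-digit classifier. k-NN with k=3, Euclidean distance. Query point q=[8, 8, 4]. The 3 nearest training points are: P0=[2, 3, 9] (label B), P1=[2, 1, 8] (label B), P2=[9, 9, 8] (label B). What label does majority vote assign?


d(q,P0) = 9.2736  (label B)
d(q,P1) = 10.0499  (label B)
d(q,P2) = 4.2426  (label B)
Votes: A=0, B=3
Majority → B

B


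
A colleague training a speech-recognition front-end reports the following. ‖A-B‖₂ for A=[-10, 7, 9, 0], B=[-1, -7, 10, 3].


d = √((-10+ 1)² + (7+ 7)² + (9-10)² + (0-3)²)
  = √(81 + 196 + 1 + 9)
  = √287 = 16.9411

16.9411


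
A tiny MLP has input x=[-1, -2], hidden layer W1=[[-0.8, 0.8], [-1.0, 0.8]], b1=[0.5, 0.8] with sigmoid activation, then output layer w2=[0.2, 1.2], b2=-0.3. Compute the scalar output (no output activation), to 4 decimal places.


z1[0] = (-0.8)·(-1) + (0.8)·(-2) + 0.5 = -0.3
z1[1] = (-1.0)·(-1) + (0.8)·(-2) + 0.8 = 0.2
h = sigmoid(z1) = [0.4256, 0.5498]
output = (0.2)·(0.4256) + (1.2)·(0.5498) - 0.3 = 0.4449

0.4449


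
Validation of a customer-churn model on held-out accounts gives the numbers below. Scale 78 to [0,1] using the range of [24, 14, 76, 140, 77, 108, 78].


min=14, max=140
(78-14)/(140-14) = 64/126 = 0.5079

0.5079


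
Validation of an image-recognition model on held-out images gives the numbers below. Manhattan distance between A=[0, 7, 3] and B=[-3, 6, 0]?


d = |0+ 3| + |7-6| + |3-0|
  = 3 + 1 + 3
  = 7

7


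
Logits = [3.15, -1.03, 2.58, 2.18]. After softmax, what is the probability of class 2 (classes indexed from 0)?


Exponentials: e^3.15=23.3361, e^-1.03=0.357, e^2.58=13.1971, e^2.18=8.8463
Sum = 45.7365
Softmax = [0.5102, 0.0078, 0.2885, 0.1934]
p[2] = 13.1971/45.7365 = 0.2885

0.2885


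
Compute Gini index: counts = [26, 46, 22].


Probabilities: [26/94, 46/94, 22/94] ≈ [0.2766, 0.4894, 0.234]
Σpᵢ² = (676 + 2116 + 484)/94² = 3276/8836
Gini = 1 - Σpᵢ² = 1 - 3276/8836 = 0.6292

0.6292


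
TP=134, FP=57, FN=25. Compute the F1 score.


Precision = 134/191 = 0.7016
Recall = 134/159 = 0.8428
F1 = 2·P·R/(P+R) = 2·TP/(2·TP+FP+FN) = 268/(268+57+25) = 268/350 = 0.7657

0.7657


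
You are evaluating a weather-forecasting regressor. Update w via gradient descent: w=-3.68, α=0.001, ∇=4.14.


w_new = w - α·∇
= -3.68 - 0.001·4.14
= -3.68 - 0.00414
= -3.68414

-3.68414


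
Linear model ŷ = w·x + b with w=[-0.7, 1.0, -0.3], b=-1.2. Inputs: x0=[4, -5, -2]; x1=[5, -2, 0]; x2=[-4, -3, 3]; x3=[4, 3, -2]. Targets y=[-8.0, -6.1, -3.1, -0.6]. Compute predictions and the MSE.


ŷ0 = (-0.7)·(4) + (1.0)·(-5) + (-0.3)·(-2) - 1.2 = -8.4
ŷ1 = (-0.7)·(5) + (1.0)·(-2) + (-0.3)·(0) - 1.2 = -6.7
ŷ2 = (-0.7)·(-4) + (1.0)·(-3) + (-0.3)·(3) - 1.2 = -2.3
ŷ3 = (-0.7)·(4) + (1.0)·(3) + (-0.3)·(-2) - 1.2 = -0.4
errors² = [0.16, 0.36, 0.64, 0.04]
MSE = 1.2000/4 = 0.3

0.3


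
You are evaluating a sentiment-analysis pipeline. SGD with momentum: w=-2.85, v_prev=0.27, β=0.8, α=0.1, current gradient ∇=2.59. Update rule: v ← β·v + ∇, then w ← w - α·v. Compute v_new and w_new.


v_new = 0.8·0.27 + 2.59 = 0.216 + 2.59 = 2.806
w_new = -2.85 - 0.1·2.806 = -2.85 - 0.2806 = -3.1306

v_new=2.806, w_new=-3.1306


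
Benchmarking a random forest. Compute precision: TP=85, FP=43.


Precision = TP/(TP+FP)
= 85/(85+43)
= 85/128 = 66.41%

66.41%


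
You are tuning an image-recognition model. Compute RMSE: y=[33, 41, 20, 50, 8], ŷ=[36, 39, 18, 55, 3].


MSE = 67/5 = 13.4
RMSE = √(67/5) = 3.6606

3.6606


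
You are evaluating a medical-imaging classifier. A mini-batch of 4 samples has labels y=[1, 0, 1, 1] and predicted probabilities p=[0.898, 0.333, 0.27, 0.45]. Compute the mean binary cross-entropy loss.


L[0] = -ln(0.898) = 0.1076
L[1] = -ln(1-0.333) = -ln(0.667) = 0.405
L[2] = -ln(0.27) = 1.3093
L[3] = -ln(0.45) = 0.7985
mean = (0.1076 + 0.405 + 1.3093 + 0.7985)/4 = 0.6551

0.6551


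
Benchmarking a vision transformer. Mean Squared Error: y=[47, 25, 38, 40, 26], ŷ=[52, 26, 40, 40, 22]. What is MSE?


Squared errors: (47-52)²=25, (25-26)²=1, (38-40)²=4, (40-40)²=0, (26-22)²=16
Sum = 46
MSE = 46/5 = 46/5

46/5


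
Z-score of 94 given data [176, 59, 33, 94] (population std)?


μ = 90.5, σ = 53.9004
z = (94 - 90.5)/53.9004 = 0.0649

0.0649


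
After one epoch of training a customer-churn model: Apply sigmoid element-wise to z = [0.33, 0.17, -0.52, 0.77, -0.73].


σ(0.33) = 1/(1+e^-0.33) = 0.5818
σ(0.17) = 1/(1+e^-0.17) = 0.5424
σ(-0.52) = 1/(1+e^0.52) = 0.3729
σ(0.77) = 1/(1+e^-0.77) = 0.6835
σ(-0.73) = 1/(1+e^0.73) = 0.3252
result = [0.5818, 0.5424, 0.3729, 0.6835, 0.3252]

[0.5818, 0.5424, 0.3729, 0.6835, 0.3252]


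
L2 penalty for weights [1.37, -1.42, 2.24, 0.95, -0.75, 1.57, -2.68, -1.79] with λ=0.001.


‖w‖₂² = (1.37)² + (-1.42)² + (2.24)² + (0.95)² + (-0.75)² + (1.57)² + (-2.68)² + (-1.79)²
     = 1.8769 + 2.0164 + 5.0176 + 0.9025 + 0.5625 + 2.4649 + 7.1824 + 3.2041
     = 23.2273
λ·‖w‖₂² = 0.001·23.2273 = 0.023227

0.023227


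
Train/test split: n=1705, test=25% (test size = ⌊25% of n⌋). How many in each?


Test = ⌊1705·25/100⌋ = 426
Train = 1705 - 426 = 1279

Train: 1279, Test: 426


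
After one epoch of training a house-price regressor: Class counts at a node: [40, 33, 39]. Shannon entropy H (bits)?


Probabilities: [40/112, 33/112, 39/112] ≈ [0.3571, 0.2946, 0.3482]
H = -((40/112)·log₂(40/112) + (33/112)·log₂(33/112) + (39/112)·log₂(39/112))
  = 1.5799 bits

1.5799 bits


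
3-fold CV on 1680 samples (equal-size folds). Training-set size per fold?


Fold size = 1680/3 = 560
Training per fold = 1680 - 560 = 1120

1120


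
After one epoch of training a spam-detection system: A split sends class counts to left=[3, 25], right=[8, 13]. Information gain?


Parent = [11, 38], H_parent = 0.7683
H_left = 0.4912 (n=28), H_right = 0.9587 (n=21)
H_children = (28/49)·0.4912 + (21/49)·0.9587 = 0.6916
IG = 0.7683 - 0.6916 = 0.0767

0.0767


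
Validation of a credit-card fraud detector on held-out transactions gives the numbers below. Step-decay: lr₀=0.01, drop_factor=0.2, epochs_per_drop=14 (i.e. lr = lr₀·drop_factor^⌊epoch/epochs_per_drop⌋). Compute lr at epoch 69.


n_drops = ⌊69/14⌋ = 4
lr = 0.01·0.2^4 = 0.01·0.0016 = 0.000016

0.000016


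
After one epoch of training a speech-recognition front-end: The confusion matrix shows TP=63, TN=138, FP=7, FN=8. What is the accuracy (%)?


Accuracy = (TP+TN)/(TP+TN+FP+FN)
= (63+138)/(216)
= 201/216 = 93.06%

93.06%


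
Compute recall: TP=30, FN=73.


Recall = TP/(TP+FN)
= 30/(30+73)
= 30/103 = 29.13%

29.13%


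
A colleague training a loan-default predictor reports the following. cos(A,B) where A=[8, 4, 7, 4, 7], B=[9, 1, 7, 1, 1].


A·B = 8·9 + 4·1 + 7·7 + 4·1 + 7·1 = 136
‖A‖ = √194 = 13.9284, ‖B‖ = √133 = 11.5326
cos = 136/(√194·√133) = 136/√25802 = 0.8467

0.8467


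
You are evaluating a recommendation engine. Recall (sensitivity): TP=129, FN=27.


Recall = TP/(TP+FN)
= 129/(129+27)
= 129/156 = 82.69%

82.69%


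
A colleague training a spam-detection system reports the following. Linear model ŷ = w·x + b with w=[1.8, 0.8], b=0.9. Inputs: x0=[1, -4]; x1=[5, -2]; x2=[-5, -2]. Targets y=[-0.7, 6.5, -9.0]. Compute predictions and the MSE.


ŷ0 = (1.8)·(1) + (0.8)·(-4) + 0.9 = -0.5
ŷ1 = (1.8)·(5) + (0.8)·(-2) + 0.9 = 8.3
ŷ2 = (1.8)·(-5) + (0.8)·(-2) + 0.9 = -9.7
errors² = [0.04, 3.24, 0.49]
MSE = 3.7700/3 = 1.2567

1.2567


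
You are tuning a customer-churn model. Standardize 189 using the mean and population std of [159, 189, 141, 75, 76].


μ = 128, σ = 45.528
z = (189 - 128)/45.528 = 1.3398

1.3398


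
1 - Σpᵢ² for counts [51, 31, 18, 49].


Probabilities: [51/149, 31/149, 18/149, 49/149] ≈ [0.3423, 0.2081, 0.1208, 0.3289]
Σpᵢ² = (2601 + 961 + 324 + 2401)/149² = 6287/22201
Gini = 1 - Σpᵢ² = 1 - 6287/22201 = 0.7168

0.7168


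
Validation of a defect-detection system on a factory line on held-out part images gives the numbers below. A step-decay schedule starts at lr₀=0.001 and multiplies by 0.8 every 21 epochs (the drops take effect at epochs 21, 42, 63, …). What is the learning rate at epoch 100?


n_drops = ⌊100/21⌋ = 4
lr = 0.001·0.8^4 = 0.001·0.4096 = 0.0004096

0.0004096


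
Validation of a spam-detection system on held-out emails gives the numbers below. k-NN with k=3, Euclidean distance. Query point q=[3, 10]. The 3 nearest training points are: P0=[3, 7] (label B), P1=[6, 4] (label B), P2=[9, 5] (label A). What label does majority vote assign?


d(q,P0) = 3.0  (label B)
d(q,P1) = 6.7082  (label B)
d(q,P2) = 7.8102  (label A)
Votes: A=1, B=2
Majority → B

B


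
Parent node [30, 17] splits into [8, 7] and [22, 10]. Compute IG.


Parent = [30, 17], H_parent = 0.9441
H_left = 0.9968 (n=15), H_right = 0.896 (n=32)
H_children = (15/47)·0.9968 + (32/47)·0.896 = 0.9282
IG = 0.9441 - 0.9282 = 0.0159

0.0159


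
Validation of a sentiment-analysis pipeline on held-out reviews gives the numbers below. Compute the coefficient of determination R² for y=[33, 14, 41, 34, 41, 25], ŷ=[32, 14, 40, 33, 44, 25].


ȳ = 31.3333
SS_res = Σ(y-ŷ)² = 12
SS_tot = Σ(y-ȳ)² = 537.33
R² = 1 - SS_res/SS_tot = 1 - 0.0223 = 0.9777

0.9777


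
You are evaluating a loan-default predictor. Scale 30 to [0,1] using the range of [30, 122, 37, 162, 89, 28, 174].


min=28, max=174
(30-28)/(174-28) = 2/146 = 0.0137

0.0137


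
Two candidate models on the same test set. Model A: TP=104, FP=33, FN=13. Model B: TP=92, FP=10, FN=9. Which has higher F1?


Model A: P=104/137=0.7591, R=104/117=0.8889, F1=2PR/(P+R)=2TP/(2TP+FP+FN)=208/254=0.8189
Model B: P=92/102=0.902, R=92/101=0.9109, F1=2PR/(P+R)=2TP/(2TP+FP+FN)=184/203=0.9064
0.8189 < 0.9064 → Model B

Model B


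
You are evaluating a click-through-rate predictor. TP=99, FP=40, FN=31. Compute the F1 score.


Precision = 99/139 = 0.7122
Recall = 99/130 = 0.7615
F1 = 2·P·R/(P+R) = 2·TP/(2·TP+FP+FN) = 198/(198+40+31) = 198/269 = 0.7361

0.7361


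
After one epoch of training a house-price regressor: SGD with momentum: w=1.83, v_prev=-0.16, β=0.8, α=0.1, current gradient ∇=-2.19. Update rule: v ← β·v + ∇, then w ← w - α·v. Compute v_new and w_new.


v_new = 0.8·-0.16 - 2.19 = -0.128 - 2.19 = -2.318
w_new = 1.83 - 0.1·-2.318 = 1.83 + 0.2318 = 2.0618

v_new=-2.318, w_new=2.0618


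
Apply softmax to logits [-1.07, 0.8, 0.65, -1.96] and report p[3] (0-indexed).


Exponentials: e^-1.07=0.343, e^0.8=2.2255, e^0.65=1.9155, e^-1.96=0.1409
Sum = 4.6249
Softmax = [0.0742, 0.4812, 0.4142, 0.0305]
p[3] = 0.1409/4.6249 = 0.0305

0.0305


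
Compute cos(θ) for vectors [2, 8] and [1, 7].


A·B = 2·1 + 8·7 = 58
‖A‖ = √68 = 8.2462, ‖B‖ = √50 = 7.0711
cos = 58/(√68·√50) = 58/√3400 = 0.9947

0.9947


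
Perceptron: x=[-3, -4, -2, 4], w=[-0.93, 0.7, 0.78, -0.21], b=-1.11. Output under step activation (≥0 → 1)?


z = (-3)·(-0.93) + (-4)·(0.7) + (-2)·(0.78) + (4)·(-0.21) - 1.11
  = -3.52
step(z) = 0 (z<0)

0


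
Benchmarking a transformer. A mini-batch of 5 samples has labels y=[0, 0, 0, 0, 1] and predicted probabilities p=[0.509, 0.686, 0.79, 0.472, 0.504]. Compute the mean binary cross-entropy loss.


L[0] = -ln(1-0.509) = -ln(0.491) = 0.7113
L[1] = -ln(1-0.686) = -ln(0.314) = 1.1584
L[2] = -ln(1-0.79) = -ln(0.21) = 1.5606
L[3] = -ln(1-0.472) = -ln(0.528) = 0.6387
L[4] = -ln(0.504) = 0.6852
mean = (0.7113 + 1.1584 + 1.5606 + 0.6387 + 0.6852)/5 = 0.9508

0.9508


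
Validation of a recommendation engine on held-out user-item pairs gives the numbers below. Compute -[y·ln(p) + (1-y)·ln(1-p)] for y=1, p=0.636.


BCE = -[y·ln(p) + (1-y)·ln(1-p)]
= -1·ln(0.636) - 0
= -ln(0.636) = 0.4526

0.4526


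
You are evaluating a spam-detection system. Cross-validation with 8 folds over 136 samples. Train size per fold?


Fold size = 136/8 = 17
Training per fold = 136 - 17 = 119

119


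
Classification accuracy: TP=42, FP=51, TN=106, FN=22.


Accuracy = (TP+TN)/(TP+TN+FP+FN)
= (42+106)/(221)
= 148/221 = 66.97%

66.97%


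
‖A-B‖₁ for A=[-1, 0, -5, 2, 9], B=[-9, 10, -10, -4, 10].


d = |-1+ 9| + |0-10| + |-5+ 10| + |2+ 4| + |9-10|
  = 8 + 10 + 5 + 6 + 1
  = 30

30


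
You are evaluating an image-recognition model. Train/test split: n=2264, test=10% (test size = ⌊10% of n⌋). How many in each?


Test = ⌊2264·10/100⌋ = 226
Train = 2264 - 226 = 2038

Train: 2038, Test: 226


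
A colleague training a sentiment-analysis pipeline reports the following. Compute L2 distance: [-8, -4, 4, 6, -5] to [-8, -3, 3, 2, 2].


d = √((-8+ 8)² + (-4+ 3)² + (4-3)² + (6-2)² + (-5-2)²)
  = √(0 + 1 + 1 + 16 + 49)
  = √67 = 8.1854

8.1854


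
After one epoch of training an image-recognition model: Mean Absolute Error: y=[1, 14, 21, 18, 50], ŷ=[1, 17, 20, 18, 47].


Absolute errors: |1-1|=0, |14-17|=3, |21-20|=1, |18-18|=0, |50-47|=3
Sum = 7
MAE = 7/5 = 7/5

7/5


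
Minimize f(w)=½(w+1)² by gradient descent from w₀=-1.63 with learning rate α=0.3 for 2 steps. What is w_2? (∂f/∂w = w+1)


step 1: grad = -1.63+1 = -0.63; w = -1.63 - 0.3·(-0.63) = -1.441
step 2: grad = -1.441+1 = -0.441; w = -1.441 - 0.3·(-0.441) = -1.3087

-1.3087


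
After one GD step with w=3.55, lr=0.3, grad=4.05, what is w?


w_new = w - α·∇
= 3.55 - 0.3·4.05
= 3.55 - 1.215
= 2.335

2.335


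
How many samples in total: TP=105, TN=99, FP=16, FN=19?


Total = TP + TN + FP + FN
= 105 + 99 + 16 + 19
= 239
(Predicted positive: 121, predicted negative: 118)

239


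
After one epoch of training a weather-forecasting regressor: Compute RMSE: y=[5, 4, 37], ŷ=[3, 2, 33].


MSE = 24/3 = 8
RMSE = √(24/3) = 2.8284

2.8284


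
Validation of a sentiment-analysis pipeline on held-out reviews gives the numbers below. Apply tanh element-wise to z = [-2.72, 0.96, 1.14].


tanh(-2.72) = -0.9914
tanh(0.96) = 0.7443
tanh(1.14) = 0.8144
result = [-0.9914, 0.7443, 0.8144]

[-0.9914, 0.7443, 0.8144]


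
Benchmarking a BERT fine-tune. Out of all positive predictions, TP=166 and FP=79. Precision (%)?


Precision = TP/(TP+FP)
= 166/(166+79)
= 166/245 = 67.76%

67.76%


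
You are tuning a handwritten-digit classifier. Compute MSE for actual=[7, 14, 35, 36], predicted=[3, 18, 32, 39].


Squared errors: (7-3)²=16, (14-18)²=16, (35-32)²=9, (36-39)²=9
Sum = 50
MSE = 50/4 = 25/2

25/2


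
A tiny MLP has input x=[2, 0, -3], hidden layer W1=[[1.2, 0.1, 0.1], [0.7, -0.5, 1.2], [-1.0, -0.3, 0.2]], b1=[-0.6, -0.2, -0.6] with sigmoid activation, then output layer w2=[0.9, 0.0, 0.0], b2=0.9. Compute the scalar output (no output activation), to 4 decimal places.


z1[0] = (1.2)·(2) + (0.1)·(0) + (0.1)·(-3) - 0.6 = 1.5
z1[1] = (0.7)·(2) + (-0.5)·(0) + (1.2)·(-3) - 0.2 = -2.4
z1[2] = (-1.0)·(2) + (-0.3)·(0) + (0.2)·(-3) - 0.6 = -3.2
h = sigmoid(z1) = [0.8176, 0.0832, 0.0392]
output = (0.9)·(0.8176) + (0.0)·(0.0832) + (0.0)·(0.0392) + 0.9 = 1.6358

1.6358


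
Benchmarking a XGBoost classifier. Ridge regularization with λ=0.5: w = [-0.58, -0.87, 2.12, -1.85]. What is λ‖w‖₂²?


‖w‖₂² = (-0.58)² + (-0.87)² + (2.12)² + (-1.85)²
     = 0.3364 + 0.7569 + 4.4944 + 3.4225
     = 9.0102
λ·‖w‖₂² = 0.5·9.0102 = 4.5051

4.5051


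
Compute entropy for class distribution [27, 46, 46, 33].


Probabilities: [27/152, 46/152, 46/152, 33/152] ≈ [0.1776, 0.3026, 0.3026, 0.2171]
H = -((27/152)·log₂(27/152) + (46/152)·log₂(46/152) + (46/152)·log₂(46/152) + (33/152)·log₂(33/152))
  = 1.9649 bits

1.9649 bits


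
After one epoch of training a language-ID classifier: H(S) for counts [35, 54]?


Probabilities: [35/89, 54/89] ≈ [0.3933, 0.6067]
H = -((35/89)·log₂(35/89) + (54/89)·log₂(54/89))
  = 0.9669 bits

0.9669 bits


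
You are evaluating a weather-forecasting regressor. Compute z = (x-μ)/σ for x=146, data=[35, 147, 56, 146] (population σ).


μ = 96, σ = 51.0441
z = (146 - 96)/51.0441 = 0.9795

0.9795


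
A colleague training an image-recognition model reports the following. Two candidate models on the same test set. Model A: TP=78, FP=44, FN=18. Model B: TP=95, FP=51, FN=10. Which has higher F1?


Model A: P=78/122=0.6393, R=78/96=0.8125, F1=2PR/(P+R)=2TP/(2TP+FP+FN)=156/218=0.7156
Model B: P=95/146=0.6507, R=95/105=0.9048, F1=2PR/(P+R)=2TP/(2TP+FP+FN)=190/251=0.757
0.7156 < 0.757 → Model B

Model B


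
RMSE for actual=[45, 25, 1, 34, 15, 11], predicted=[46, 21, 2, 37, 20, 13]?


MSE = 56/6 = 9.3333
RMSE = √(56/6) = 3.0551

3.0551


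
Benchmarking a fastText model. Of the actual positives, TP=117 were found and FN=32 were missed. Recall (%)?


Recall = TP/(TP+FN)
= 117/(117+32)
= 117/149 = 78.52%

78.52%


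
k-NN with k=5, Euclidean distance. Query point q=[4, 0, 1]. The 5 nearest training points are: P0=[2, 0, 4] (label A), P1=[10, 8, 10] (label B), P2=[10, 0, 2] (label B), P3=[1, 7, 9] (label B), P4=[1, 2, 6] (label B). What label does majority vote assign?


d(q,P0) = 3.6056  (label A)
d(q,P1) = 13.4536  (label B)
d(q,P2) = 6.0828  (label B)
d(q,P3) = 11.0454  (label B)
d(q,P4) = 6.1644  (label B)
Votes: A=1, B=4
Majority → B

B


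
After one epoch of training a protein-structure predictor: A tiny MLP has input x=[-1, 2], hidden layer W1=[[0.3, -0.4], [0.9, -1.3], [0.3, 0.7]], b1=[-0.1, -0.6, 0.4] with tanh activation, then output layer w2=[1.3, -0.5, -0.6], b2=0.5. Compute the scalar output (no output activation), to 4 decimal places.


z1[0] = (0.3)·(-1) + (-0.4)·(2) - 0.1 = -1.2
z1[1] = (0.9)·(-1) + (-1.3)·(2) - 0.6 = -4.1
z1[2] = (0.3)·(-1) + (0.7)·(2) + 0.4 = 1.5
h = tanh(z1) = [-0.8337, -0.9995, 0.9051]
output = (1.3)·(-0.8337) + (-0.5)·(-0.9995) + (-0.6)·(0.9051) + 0.5 = -0.6271

-0.6271


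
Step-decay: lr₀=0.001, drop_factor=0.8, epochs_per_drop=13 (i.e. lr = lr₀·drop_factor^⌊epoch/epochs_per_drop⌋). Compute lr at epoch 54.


n_drops = ⌊54/13⌋ = 4
lr = 0.001·0.8^4 = 0.001·0.4096 = 0.0004096

0.0004096


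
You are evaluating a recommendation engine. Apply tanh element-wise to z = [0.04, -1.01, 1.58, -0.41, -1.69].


tanh(0.04) = 0.04
tanh(-1.01) = -0.7658
tanh(1.58) = 0.9186
tanh(-0.41) = -0.3885
tanh(-1.69) = -0.9341
result = [0.04, -0.7658, 0.9186, -0.3885, -0.9341]

[0.04, -0.7658, 0.9186, -0.3885, -0.9341]


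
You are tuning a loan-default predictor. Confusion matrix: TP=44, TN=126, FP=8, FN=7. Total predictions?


Total = TP + TN + FP + FN
= 44 + 126 + 8 + 7
= 185
(Predicted positive: 52, predicted negative: 133)

185


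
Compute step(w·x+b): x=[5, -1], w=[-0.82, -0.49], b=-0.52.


z = (5)·(-0.82) + (-1)·(-0.49) - 0.52
  = -4.13
step(z) = 0 (z<0)

0


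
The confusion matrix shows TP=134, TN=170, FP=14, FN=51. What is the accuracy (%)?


Accuracy = (TP+TN)/(TP+TN+FP+FN)
= (134+170)/(369)
= 304/369 = 82.38%

82.38%


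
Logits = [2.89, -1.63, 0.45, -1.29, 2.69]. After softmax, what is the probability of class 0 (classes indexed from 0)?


Exponentials: e^2.89=17.9933, e^-1.63=0.1959, e^0.45=1.5683, e^-1.29=0.2753, e^2.69=14.7317
Sum = 34.7645
Softmax = [0.5176, 0.0056, 0.0451, 0.0079, 0.4238]
p[0] = 17.9933/34.7645 = 0.5176

0.5176


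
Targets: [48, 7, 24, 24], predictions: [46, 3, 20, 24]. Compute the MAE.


Absolute errors: |48-46|=2, |7-3|=4, |24-20|=4, |24-24|=0
Sum = 10
MAE = 10/4 = 5/2

5/2


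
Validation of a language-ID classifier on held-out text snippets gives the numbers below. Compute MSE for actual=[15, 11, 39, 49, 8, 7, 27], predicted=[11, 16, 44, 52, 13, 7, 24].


Squared errors: (15-11)²=16, (11-16)²=25, (39-44)²=25, (49-52)²=9, (8-13)²=25, (7-7)²=0, (27-24)²=9
Sum = 109
MSE = 109/7 = 109/7

109/7


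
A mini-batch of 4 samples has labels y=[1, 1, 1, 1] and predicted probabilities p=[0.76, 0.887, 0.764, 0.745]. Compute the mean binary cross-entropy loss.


L[0] = -ln(0.76) = 0.2744
L[1] = -ln(0.887) = 0.1199
L[2] = -ln(0.764) = 0.2692
L[3] = -ln(0.745) = 0.2944
mean = (0.2744 + 0.1199 + 0.2692 + 0.2944)/4 = 0.2395

0.2395


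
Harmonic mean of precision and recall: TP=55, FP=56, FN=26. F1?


Precision = 55/111 = 0.4955
Recall = 55/81 = 0.679
F1 = 2·P·R/(P+R) = 2·TP/(2·TP+FP+FN) = 110/(110+56+26) = 110/192 = 0.5729

0.5729


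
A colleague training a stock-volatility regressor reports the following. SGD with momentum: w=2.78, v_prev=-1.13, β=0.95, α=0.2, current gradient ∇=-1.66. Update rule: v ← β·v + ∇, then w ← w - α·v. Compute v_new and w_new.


v_new = 0.95·-1.13 - 1.66 = -1.0735 - 1.66 = -2.7335
w_new = 2.78 - 0.2·-2.7335 = 2.78 + 0.5467 = 3.3267

v_new=-2.7335, w_new=3.3267


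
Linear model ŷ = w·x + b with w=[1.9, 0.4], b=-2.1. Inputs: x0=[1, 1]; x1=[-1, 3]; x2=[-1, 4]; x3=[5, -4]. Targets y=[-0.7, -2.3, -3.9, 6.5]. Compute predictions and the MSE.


ŷ0 = (1.9)·(1) + (0.4)·(1) - 2.1 = 0.2
ŷ1 = (1.9)·(-1) + (0.4)·(3) - 2.1 = -2.8
ŷ2 = (1.9)·(-1) + (0.4)·(4) - 2.1 = -2.4
ŷ3 = (1.9)·(5) + (0.4)·(-4) - 2.1 = 5.8
errors² = [0.81, 0.25, 2.25, 0.49]
MSE = 3.8000/4 = 0.95

0.95


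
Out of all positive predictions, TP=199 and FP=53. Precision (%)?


Precision = TP/(TP+FP)
= 199/(199+53)
= 199/252 = 78.97%

78.97%


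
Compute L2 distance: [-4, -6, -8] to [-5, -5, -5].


d = √((-4+ 5)² + (-6+ 5)² + (-8+ 5)²)
  = √(1 + 1 + 9)
  = √11 = 3.3166

3.3166


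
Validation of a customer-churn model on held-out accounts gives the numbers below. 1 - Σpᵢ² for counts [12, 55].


Probabilities: [12/67, 55/67] ≈ [0.1791, 0.8209]
Σpᵢ² = (144 + 3025)/67² = 3169/4489
Gini = 1 - Σpᵢ² = 1 - 3169/4489 = 0.2941

0.2941


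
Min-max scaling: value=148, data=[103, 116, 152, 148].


min=103, max=152
(148-103)/(152-103) = 45/49 = 0.9184

0.9184


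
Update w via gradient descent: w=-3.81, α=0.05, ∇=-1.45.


w_new = w - α·∇
= -3.81 - 0.05·-1.45
= -3.81 + 0.0725
= -3.7375

-3.7375


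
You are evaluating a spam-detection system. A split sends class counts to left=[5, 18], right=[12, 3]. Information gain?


Parent = [17, 21], H_parent = 0.992
H_left = 0.7554 (n=23), H_right = 0.7219 (n=15)
H_children = (23/38)·0.7554 + (15/38)·0.7219 = 0.7422
IG = 0.992 - 0.7422 = 0.2498

0.2498


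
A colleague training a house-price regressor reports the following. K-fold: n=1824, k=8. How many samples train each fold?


Fold size = 1824/8 = 228
Training per fold = 1824 - 228 = 1596

1596


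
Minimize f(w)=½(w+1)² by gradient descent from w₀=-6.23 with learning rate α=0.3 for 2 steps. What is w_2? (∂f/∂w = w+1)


step 1: grad = -6.23+1 = -5.23; w = -6.23 - 0.3·(-5.23) = -4.661
step 2: grad = -4.661+1 = -3.661; w = -4.661 - 0.3·(-3.661) = -3.5627

-3.5627


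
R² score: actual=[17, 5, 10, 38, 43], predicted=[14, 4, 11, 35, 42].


ȳ = 22.6
SS_res = Σ(y-ŷ)² = 21
SS_tot = Σ(y-ȳ)² = 1153.2
R² = 1 - SS_res/SS_tot = 1 - 0.0182 = 0.9818

0.9818


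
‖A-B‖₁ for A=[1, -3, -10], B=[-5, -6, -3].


d = |1+ 5| + |-3+ 6| + |-10+ 3|
  = 6 + 3 + 7
  = 16

16


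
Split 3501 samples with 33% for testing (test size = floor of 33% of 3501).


Test = ⌊3501·33/100⌋ = 1155
Train = 3501 - 1155 = 2346

Train: 2346, Test: 1155


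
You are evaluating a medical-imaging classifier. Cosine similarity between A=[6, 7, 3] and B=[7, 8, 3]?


A·B = 6·7 + 7·8 + 3·3 = 107
‖A‖ = √94 = 9.6954, ‖B‖ = √122 = 11.0454
cos = 107/(√94·√122) = 107/√11468 = 0.9992

0.9992


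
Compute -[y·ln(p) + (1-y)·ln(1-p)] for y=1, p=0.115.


BCE = -[y·ln(p) + (1-y)·ln(1-p)]
= -1·ln(0.115) - 0
= -ln(0.115) = 2.1628

2.1628


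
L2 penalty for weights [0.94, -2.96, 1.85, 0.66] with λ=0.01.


‖w‖₂² = (0.94)² + (-2.96)² + (1.85)² + (0.66)²
     = 0.8836 + 8.7616 + 3.4225 + 0.4356
     = 13.5033
λ·‖w‖₂² = 0.01·13.5033 = 0.135033

0.135033


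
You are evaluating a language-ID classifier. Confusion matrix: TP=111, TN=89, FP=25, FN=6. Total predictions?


Total = TP + TN + FP + FN
= 111 + 89 + 25 + 6
= 231
(Predicted positive: 136, predicted negative: 95)

231


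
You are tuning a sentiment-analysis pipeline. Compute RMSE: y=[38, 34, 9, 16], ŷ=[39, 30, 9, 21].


MSE = 42/4 = 10.5
RMSE = √(42/4) = 3.2404

3.2404


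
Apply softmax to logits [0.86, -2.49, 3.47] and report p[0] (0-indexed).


Exponentials: e^0.86=2.3632, e^-2.49=0.0829, e^3.47=32.1367
Sum = 34.5828
Softmax = [0.0683, 0.0024, 0.9293]
p[0] = 2.3632/34.5828 = 0.0683

0.0683


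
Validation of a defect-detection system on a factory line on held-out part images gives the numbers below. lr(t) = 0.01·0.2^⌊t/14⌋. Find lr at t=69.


n_drops = ⌊69/14⌋ = 4
lr = 0.01·0.2^4 = 0.01·0.0016 = 0.000016

0.000016


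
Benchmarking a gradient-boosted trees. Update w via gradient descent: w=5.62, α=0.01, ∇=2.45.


w_new = w - α·∇
= 5.62 - 0.01·2.45
= 5.62 - 0.0245
= 5.5955

5.5955


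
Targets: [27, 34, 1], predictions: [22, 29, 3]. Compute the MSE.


Squared errors: (27-22)²=25, (34-29)²=25, (1-3)²=4
Sum = 54
MSE = 54/3 = 18

18


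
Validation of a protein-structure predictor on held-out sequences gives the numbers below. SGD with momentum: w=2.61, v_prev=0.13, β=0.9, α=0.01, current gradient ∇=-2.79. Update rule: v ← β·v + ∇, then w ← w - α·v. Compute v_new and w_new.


v_new = 0.9·0.13 - 2.79 = 0.117 - 2.79 = -2.673
w_new = 2.61 - 0.01·-2.673 = 2.61 + 0.02673 = 2.63673

v_new=-2.673, w_new=2.63673


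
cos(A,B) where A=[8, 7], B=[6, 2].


A·B = 8·6 + 7·2 = 62
‖A‖ = √113 = 10.6301, ‖B‖ = √40 = 6.3246
cos = 62/(√113·√40) = 62/√4520 = 0.9222

0.9222


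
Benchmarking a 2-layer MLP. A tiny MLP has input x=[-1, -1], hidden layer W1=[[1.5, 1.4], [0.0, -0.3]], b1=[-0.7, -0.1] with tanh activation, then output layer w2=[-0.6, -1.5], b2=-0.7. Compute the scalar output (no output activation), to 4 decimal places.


z1[0] = (1.5)·(-1) + (1.4)·(-1) - 0.7 = -3.6
z1[1] = (0.0)·(-1) + (-0.3)·(-1) - 0.1 = 0.2
h = tanh(z1) = [-0.9985, 0.1974]
output = (-0.6)·(-0.9985) + (-1.5)·(0.1974) - 0.7 = -0.397

-0.397


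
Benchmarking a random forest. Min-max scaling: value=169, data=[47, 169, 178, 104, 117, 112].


min=47, max=178
(169-47)/(178-47) = 122/131 = 0.9313

0.9313


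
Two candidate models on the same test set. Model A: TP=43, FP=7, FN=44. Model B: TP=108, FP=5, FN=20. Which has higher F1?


Model A: P=43/50=0.86, R=43/87=0.4943, F1=2PR/(P+R)=2TP/(2TP+FP+FN)=86/137=0.6277
Model B: P=108/113=0.9558, R=108/128=0.8438, F1=2PR/(P+R)=2TP/(2TP+FP+FN)=216/241=0.8963
0.6277 < 0.8963 → Model B

Model B


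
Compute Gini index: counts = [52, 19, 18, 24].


Probabilities: [52/113, 19/113, 18/113, 24/113] ≈ [0.4602, 0.1681, 0.1593, 0.2124]
Σpᵢ² = (2704 + 361 + 324 + 576)/113² = 3965/12769
Gini = 1 - Σpᵢ² = 1 - 3965/12769 = 0.6895

0.6895


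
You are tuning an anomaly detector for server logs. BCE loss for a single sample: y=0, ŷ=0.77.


BCE = -[y·ln(p) + (1-y)·ln(1-p)]
= -0 - 1·ln(1-0.77)
= -ln(0.23) = 1.4697

1.4697


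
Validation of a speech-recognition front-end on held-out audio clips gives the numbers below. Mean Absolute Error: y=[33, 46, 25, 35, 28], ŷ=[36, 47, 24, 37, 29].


Absolute errors: |33-36|=3, |46-47|=1, |25-24|=1, |35-37|=2, |28-29|=1
Sum = 8
MAE = 8/5 = 8/5

8/5


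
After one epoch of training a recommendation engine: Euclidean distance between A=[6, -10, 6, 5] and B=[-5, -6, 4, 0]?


d = √((6+ 5)² + (-10+ 6)² + (6-4)² + (5-0)²)
  = √(121 + 16 + 4 + 25)
  = √166 = 12.8841

12.8841


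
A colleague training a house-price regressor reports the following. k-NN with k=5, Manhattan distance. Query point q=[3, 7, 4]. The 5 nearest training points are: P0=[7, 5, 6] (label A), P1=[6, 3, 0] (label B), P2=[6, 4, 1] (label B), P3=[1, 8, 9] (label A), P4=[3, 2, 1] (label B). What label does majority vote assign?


d(q,P0) = 8  (label A)
d(q,P1) = 11  (label B)
d(q,P2) = 9  (label B)
d(q,P3) = 8  (label A)
d(q,P4) = 8  (label B)
Votes: A=2, B=3
Majority → B

B


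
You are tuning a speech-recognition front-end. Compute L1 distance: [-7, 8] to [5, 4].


d = |-7-5| + |8-4|
  = 12 + 4
  = 16

16


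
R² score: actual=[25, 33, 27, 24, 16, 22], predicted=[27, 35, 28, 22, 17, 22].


ȳ = 24.5
SS_res = Σ(y-ŷ)² = 14
SS_tot = Σ(y-ȳ)² = 157.5
R² = 1 - SS_res/SS_tot = 1 - 0.0889 = 0.9111

0.9111


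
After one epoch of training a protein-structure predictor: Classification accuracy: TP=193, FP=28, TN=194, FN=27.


Accuracy = (TP+TN)/(TP+TN+FP+FN)
= (193+194)/(442)
= 387/442 = 87.56%

87.56%


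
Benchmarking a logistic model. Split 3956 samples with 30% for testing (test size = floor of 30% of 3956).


Test = ⌊3956·30/100⌋ = 1186
Train = 3956 - 1186 = 2770

Train: 2770, Test: 1186


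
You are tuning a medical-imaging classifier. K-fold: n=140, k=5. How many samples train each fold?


Fold size = 140/5 = 28
Training per fold = 140 - 28 = 112

112


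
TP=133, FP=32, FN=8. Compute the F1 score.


Precision = 133/165 = 0.8061
Recall = 133/141 = 0.9433
F1 = 2·P·R/(P+R) = 2·TP/(2·TP+FP+FN) = 266/(266+32+8) = 266/306 = 0.8693

0.8693


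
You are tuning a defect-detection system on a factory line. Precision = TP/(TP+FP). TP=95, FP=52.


Precision = TP/(TP+FP)
= 95/(95+52)
= 95/147 = 64.63%

64.63%


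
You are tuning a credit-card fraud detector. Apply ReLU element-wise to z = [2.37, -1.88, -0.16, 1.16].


ReLU(2.37) = max(0, 2.37) = 2.37
ReLU(-1.88) = max(0, -1.88) = 0.0
ReLU(-0.16) = max(0, -0.16) = 0.0
ReLU(1.16) = max(0, 1.16) = 1.16
result = [2.37, 0.0, 0.0, 1.16]

[2.37, 0.0, 0.0, 1.16]


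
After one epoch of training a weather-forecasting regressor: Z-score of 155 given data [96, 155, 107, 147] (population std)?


μ = 126.25, σ = 25.2128
z = (155 - 126.25)/25.2128 = 1.1403

1.1403


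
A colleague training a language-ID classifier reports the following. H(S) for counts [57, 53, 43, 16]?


Probabilities: [57/169, 53/169, 43/169, 16/169] ≈ [0.3373, 0.3136, 0.2544, 0.0947]
H = -((57/169)·log₂(57/169) + (53/169)·log₂(53/169) + (43/169)·log₂(43/169) + (16/169)·log₂(16/169))
  = 1.8779 bits

1.8779 bits


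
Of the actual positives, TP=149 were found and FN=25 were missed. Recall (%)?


Recall = TP/(TP+FN)
= 149/(149+25)
= 149/174 = 85.63%

85.63%


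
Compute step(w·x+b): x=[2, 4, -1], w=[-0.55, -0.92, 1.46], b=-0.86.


z = (2)·(-0.55) + (4)·(-0.92) + (-1)·(1.46) - 0.86
  = -7.1
step(z) = 0 (z<0)

0


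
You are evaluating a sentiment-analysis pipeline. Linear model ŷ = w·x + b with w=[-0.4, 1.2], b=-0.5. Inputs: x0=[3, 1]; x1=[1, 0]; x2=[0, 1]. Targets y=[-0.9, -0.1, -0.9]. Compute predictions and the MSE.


ŷ0 = (-0.4)·(3) + (1.2)·(1) - 0.5 = -0.5
ŷ1 = (-0.4)·(1) + (1.2)·(0) - 0.5 = -0.9
ŷ2 = (-0.4)·(0) + (1.2)·(1) - 0.5 = 0.7
errors² = [0.16, 0.64, 2.56]
MSE = 3.3600/3 = 1.12

1.12


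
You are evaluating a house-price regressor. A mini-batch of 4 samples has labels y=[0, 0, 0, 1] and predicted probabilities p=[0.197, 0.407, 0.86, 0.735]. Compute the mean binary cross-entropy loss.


L[0] = -ln(1-0.197) = -ln(0.803) = 0.2194
L[1] = -ln(1-0.407) = -ln(0.593) = 0.5226
L[2] = -ln(1-0.86) = -ln(0.14) = 1.9661
L[3] = -ln(0.735) = 0.3079
mean = (0.2194 + 0.5226 + 1.9661 + 0.3079)/4 = 0.754

0.754


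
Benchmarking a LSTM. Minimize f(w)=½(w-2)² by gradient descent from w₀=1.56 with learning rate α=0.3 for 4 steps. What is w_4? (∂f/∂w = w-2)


step 1: grad = 1.56-2 = -0.44; w = 1.56 - 0.3·(-0.44) = 1.692
step 2: grad = 1.692-2 = -0.308; w = 1.692 - 0.3·(-0.308) = 1.7844
step 3: grad = 1.7844-2 = -0.2156; w = 1.7844 - 0.3·(-0.2156) = 1.84908
step 4: grad = 1.84908-2 = -0.15092; w = 1.84908 - 0.3·(-0.15092) = 1.894356

1.894356
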